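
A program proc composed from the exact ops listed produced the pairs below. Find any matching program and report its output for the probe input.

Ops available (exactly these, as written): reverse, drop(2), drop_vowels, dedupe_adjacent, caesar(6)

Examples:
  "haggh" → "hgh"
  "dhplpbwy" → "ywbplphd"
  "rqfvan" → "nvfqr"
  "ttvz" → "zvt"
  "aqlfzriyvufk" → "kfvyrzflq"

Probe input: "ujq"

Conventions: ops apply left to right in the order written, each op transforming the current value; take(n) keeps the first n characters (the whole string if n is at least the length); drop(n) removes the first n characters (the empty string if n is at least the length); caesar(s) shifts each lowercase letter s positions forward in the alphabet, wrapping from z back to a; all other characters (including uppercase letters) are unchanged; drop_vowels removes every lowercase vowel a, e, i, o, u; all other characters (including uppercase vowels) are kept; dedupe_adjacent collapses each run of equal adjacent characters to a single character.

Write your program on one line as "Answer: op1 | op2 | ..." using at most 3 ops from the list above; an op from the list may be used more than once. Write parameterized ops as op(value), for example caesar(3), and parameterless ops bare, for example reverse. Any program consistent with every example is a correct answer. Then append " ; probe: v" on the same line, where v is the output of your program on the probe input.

dedupe_adjacent | drop_vowels | reverse ; probe: "qj"

Check, running the answer program on each example:
  "haggh" -> "hagh" -> "hgh" -> "hgh"
  "dhplpbwy" -> "dhplpbwy" -> "dhplpbwy" -> "ywbplphd"
  "rqfvan" -> "rqfvan" -> "rqfvn" -> "nvfqr"
  "ttvz" -> "tvz" -> "tvz" -> "zvt"
  "aqlfzriyvufk" -> "aqlfzriyvufk" -> "qlfzryvfk" -> "kfvyrzflq"
  probe: "ujq" -> "ujq" -> "jq" -> "qj"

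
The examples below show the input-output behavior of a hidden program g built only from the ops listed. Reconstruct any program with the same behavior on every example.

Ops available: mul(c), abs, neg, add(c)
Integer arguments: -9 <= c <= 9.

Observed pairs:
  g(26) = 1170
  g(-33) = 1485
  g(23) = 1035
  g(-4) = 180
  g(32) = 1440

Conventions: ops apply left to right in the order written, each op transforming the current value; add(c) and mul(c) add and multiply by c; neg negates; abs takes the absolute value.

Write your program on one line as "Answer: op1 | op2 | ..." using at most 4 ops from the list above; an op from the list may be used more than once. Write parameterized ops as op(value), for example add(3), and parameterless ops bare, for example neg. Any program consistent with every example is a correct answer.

mul(5) | mul(-3) | mul(3) | abs

Check, running the answer program on each example:
  26 -> 130 -> -390 -> -1170 -> 1170
  -33 -> -165 -> 495 -> 1485 -> 1485
  23 -> 115 -> -345 -> -1035 -> 1035
  -4 -> -20 -> 60 -> 180 -> 180
  32 -> 160 -> -480 -> -1440 -> 1440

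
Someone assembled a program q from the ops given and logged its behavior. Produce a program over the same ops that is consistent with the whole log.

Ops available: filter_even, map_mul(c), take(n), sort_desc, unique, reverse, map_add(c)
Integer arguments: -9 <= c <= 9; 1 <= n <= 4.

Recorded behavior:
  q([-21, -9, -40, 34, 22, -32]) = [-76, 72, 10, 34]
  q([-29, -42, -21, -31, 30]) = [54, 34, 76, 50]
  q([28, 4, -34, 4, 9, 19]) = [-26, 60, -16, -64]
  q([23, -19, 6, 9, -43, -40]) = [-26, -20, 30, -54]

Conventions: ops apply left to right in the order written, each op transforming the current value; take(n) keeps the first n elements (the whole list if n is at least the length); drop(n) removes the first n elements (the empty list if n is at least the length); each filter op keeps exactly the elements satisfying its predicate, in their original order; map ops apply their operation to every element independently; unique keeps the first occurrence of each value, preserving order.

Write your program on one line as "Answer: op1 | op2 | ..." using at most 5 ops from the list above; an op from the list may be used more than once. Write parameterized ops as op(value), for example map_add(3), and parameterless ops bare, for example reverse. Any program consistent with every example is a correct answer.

map_add(4) | map_mul(-2) | unique | take(4) | reverse

Check, running the answer program on each example:
  [-21, -9, -40, 34, 22, -32] -> [-17, -5, -36, 38, 26, -28] -> [34, 10, 72, -76, -52, 56] -> [34, 10, 72, -76, -52, 56] -> [34, 10, 72, -76] -> [-76, 72, 10, 34]
  [-29, -42, -21, -31, 30] -> [-25, -38, -17, -27, 34] -> [50, 76, 34, 54, -68] -> [50, 76, 34, 54, -68] -> [50, 76, 34, 54] -> [54, 34, 76, 50]
  [28, 4, -34, 4, 9, 19] -> [32, 8, -30, 8, 13, 23] -> [-64, -16, 60, -16, -26, -46] -> [-64, -16, 60, -26, -46] -> [-64, -16, 60, -26] -> [-26, 60, -16, -64]
  [23, -19, 6, 9, -43, -40] -> [27, -15, 10, 13, -39, -36] -> [-54, 30, -20, -26, 78, 72] -> [-54, 30, -20, -26, 78, 72] -> [-54, 30, -20, -26] -> [-26, -20, 30, -54]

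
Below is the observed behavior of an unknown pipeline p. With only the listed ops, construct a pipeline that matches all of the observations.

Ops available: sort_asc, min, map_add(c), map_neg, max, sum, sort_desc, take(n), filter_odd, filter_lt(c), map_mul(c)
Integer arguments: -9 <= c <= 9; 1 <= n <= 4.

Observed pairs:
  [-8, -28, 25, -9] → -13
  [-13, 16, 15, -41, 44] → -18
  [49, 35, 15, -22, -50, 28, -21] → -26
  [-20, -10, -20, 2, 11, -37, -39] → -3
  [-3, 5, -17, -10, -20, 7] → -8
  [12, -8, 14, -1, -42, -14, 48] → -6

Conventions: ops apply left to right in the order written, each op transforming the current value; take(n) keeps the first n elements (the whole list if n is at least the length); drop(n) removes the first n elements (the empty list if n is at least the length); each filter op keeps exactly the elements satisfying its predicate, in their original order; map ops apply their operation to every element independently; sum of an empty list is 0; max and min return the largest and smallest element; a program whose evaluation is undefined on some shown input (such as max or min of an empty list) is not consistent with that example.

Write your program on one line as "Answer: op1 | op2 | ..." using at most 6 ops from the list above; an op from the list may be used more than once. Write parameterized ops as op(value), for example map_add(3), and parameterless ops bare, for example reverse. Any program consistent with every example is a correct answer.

filter_lt(5) | sort_desc | sort_asc | map_add(-5) | max

Check, running the answer program on each example:
  [-8, -28, 25, -9] -> [-8, -28, -9] -> [-8, -9, -28] -> [-28, -9, -8] -> [-33, -14, -13] -> -13
  [-13, 16, 15, -41, 44] -> [-13, -41] -> [-13, -41] -> [-41, -13] -> [-46, -18] -> -18
  [49, 35, 15, -22, -50, 28, -21] -> [-22, -50, -21] -> [-21, -22, -50] -> [-50, -22, -21] -> [-55, -27, -26] -> -26
  [-20, -10, -20, 2, 11, -37, -39] -> [-20, -10, -20, 2, -37, -39] -> [2, -10, -20, -20, -37, -39] -> [-39, -37, -20, -20, -10, 2] -> [-44, -42, -25, -25, -15, -3] -> -3
  [-3, 5, -17, -10, -20, 7] -> [-3, -17, -10, -20] -> [-3, -10, -17, -20] -> [-20, -17, -10, -3] -> [-25, -22, -15, -8] -> -8
  [12, -8, 14, -1, -42, -14, 48] -> [-8, -1, -42, -14] -> [-1, -8, -14, -42] -> [-42, -14, -8, -1] -> [-47, -19, -13, -6] -> -6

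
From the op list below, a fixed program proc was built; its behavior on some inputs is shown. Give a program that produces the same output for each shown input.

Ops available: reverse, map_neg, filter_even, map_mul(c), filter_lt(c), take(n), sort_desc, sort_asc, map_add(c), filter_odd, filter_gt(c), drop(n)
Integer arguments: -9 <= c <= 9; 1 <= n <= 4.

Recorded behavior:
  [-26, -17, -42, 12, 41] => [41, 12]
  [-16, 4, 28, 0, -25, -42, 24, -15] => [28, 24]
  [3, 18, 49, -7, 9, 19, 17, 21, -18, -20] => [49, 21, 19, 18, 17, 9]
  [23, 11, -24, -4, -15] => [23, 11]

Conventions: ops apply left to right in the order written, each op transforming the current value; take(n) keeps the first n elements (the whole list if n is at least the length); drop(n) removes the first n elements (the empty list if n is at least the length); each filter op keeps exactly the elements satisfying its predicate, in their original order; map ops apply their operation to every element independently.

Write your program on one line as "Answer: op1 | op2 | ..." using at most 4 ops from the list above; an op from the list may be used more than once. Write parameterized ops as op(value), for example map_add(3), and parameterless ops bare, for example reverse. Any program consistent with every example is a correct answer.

filter_gt(4) | sort_asc | reverse

Check, running the answer program on each example:
  [-26, -17, -42, 12, 41] -> [12, 41] -> [12, 41] -> [41, 12]
  [-16, 4, 28, 0, -25, -42, 24, -15] -> [28, 24] -> [24, 28] -> [28, 24]
  [3, 18, 49, -7, 9, 19, 17, 21, -18, -20] -> [18, 49, 9, 19, 17, 21] -> [9, 17, 18, 19, 21, 49] -> [49, 21, 19, 18, 17, 9]
  [23, 11, -24, -4, -15] -> [23, 11] -> [11, 23] -> [23, 11]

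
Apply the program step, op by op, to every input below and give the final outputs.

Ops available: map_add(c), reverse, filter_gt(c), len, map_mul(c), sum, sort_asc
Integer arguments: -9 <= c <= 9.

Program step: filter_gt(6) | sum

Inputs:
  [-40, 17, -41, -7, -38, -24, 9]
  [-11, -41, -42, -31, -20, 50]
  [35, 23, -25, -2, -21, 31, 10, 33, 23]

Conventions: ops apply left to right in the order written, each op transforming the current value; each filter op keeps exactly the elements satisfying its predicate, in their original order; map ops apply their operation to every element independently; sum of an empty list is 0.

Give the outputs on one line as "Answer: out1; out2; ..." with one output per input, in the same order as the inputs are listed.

Execution, op by op:
  [-40, 17, -41, -7, -38, -24, 9] -> [17, 9] -> 26
  [-11, -41, -42, -31, -20, 50] -> [50] -> 50
  [35, 23, -25, -2, -21, 31, 10, 33, 23] -> [35, 23, 31, 10, 33, 23] -> 155

26; 50; 155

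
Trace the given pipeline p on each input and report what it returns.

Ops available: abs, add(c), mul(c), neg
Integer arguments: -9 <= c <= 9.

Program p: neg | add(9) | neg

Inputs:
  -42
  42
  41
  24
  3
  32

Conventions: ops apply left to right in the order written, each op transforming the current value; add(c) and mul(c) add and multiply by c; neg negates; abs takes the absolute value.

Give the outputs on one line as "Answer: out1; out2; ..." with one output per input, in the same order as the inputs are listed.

-51; 33; 32; 15; -6; 23

Execution, op by op:
  -42 -> 42 -> 51 -> -51
  42 -> -42 -> -33 -> 33
  41 -> -41 -> -32 -> 32
  24 -> -24 -> -15 -> 15
  3 -> -3 -> 6 -> -6
  32 -> -32 -> -23 -> 23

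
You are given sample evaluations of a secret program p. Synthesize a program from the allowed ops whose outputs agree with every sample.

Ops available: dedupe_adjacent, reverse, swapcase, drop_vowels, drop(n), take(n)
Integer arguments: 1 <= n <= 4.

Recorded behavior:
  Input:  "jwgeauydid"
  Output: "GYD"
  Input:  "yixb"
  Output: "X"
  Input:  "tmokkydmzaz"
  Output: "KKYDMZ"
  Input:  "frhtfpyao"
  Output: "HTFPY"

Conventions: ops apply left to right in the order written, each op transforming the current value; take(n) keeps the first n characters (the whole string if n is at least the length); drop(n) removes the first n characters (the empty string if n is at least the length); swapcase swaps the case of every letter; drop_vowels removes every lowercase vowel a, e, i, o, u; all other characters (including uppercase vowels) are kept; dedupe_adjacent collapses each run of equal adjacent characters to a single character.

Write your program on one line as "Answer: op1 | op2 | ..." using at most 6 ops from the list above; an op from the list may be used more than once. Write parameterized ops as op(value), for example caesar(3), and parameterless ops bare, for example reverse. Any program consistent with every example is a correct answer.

reverse | drop(1) | reverse | drop(2) | drop_vowels | swapcase

Check, running the answer program on each example:
  "jwgeauydid" -> "didyuaegwj" -> "idyuaegwj" -> "jwgeauydi" -> "geauydi" -> "gyd" -> "GYD"
  "yixb" -> "bxiy" -> "xiy" -> "yix" -> "x" -> "x" -> "X"
  "tmokkydmzaz" -> "zazmdykkomt" -> "azmdykkomt" -> "tmokkydmza" -> "okkydmza" -> "kkydmz" -> "KKYDMZ"
  "frhtfpyao" -> "oaypfthrf" -> "aypfthrf" -> "frhtfpya" -> "htfpya" -> "htfpy" -> "HTFPY"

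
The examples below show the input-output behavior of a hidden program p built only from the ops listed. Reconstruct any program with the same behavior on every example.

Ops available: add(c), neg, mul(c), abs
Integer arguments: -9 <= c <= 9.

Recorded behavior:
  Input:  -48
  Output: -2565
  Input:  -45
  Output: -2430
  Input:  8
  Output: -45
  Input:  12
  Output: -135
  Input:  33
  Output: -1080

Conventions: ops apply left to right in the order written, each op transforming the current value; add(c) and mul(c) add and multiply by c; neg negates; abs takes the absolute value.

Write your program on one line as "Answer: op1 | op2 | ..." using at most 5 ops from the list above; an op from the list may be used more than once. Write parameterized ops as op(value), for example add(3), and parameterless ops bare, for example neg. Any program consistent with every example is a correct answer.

add(-9) | abs | mul(5) | mul(-9)

Check, running the answer program on each example:
  -48 -> -57 -> 57 -> 285 -> -2565
  -45 -> -54 -> 54 -> 270 -> -2430
  8 -> -1 -> 1 -> 5 -> -45
  12 -> 3 -> 3 -> 15 -> -135
  33 -> 24 -> 24 -> 120 -> -1080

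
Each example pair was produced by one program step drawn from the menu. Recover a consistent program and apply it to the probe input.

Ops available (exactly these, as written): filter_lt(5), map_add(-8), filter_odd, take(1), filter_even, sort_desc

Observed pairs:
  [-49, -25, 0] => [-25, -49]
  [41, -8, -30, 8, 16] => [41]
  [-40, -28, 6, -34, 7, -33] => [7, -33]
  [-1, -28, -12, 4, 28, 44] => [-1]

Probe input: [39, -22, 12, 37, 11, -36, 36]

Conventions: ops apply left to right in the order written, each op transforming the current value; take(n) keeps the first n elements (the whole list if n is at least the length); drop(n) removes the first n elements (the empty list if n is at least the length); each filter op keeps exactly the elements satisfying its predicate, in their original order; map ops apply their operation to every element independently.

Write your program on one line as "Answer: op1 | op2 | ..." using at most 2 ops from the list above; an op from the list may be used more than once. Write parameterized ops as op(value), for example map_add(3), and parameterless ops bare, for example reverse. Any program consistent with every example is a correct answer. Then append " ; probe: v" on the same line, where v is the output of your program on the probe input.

sort_desc | filter_odd ; probe: [39, 37, 11]

Check, running the answer program on each example:
  [-49, -25, 0] -> [0, -25, -49] -> [-25, -49]
  [41, -8, -30, 8, 16] -> [41, 16, 8, -8, -30] -> [41]
  [-40, -28, 6, -34, 7, -33] -> [7, 6, -28, -33, -34, -40] -> [7, -33]
  [-1, -28, -12, 4, 28, 44] -> [44, 28, 4, -1, -12, -28] -> [-1]
  probe: [39, -22, 12, 37, 11, -36, 36] -> [39, 37, 36, 12, 11, -22, -36] -> [39, 37, 11]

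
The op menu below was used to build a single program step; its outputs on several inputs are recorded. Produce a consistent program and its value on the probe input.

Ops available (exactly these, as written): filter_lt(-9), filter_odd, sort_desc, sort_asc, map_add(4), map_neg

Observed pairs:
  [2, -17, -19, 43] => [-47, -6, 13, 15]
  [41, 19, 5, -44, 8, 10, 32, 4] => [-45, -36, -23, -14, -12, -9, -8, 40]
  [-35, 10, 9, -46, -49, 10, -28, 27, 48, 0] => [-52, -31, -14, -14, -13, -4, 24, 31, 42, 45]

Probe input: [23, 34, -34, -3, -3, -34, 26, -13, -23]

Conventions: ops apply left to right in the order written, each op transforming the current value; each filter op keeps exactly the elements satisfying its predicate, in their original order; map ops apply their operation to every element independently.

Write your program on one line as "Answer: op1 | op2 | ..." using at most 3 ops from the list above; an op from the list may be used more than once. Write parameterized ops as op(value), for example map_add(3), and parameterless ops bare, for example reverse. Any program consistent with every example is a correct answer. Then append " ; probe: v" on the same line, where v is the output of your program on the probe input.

map_add(4) | sort_desc | map_neg ; probe: [-38, -30, -27, -1, -1, 9, 19, 30, 30]

Check, running the answer program on each example:
  [2, -17, -19, 43] -> [6, -13, -15, 47] -> [47, 6, -13, -15] -> [-47, -6, 13, 15]
  [41, 19, 5, -44, 8, 10, 32, 4] -> [45, 23, 9, -40, 12, 14, 36, 8] -> [45, 36, 23, 14, 12, 9, 8, -40] -> [-45, -36, -23, -14, -12, -9, -8, 40]
  [-35, 10, 9, -46, -49, 10, -28, 27, 48, 0] -> [-31, 14, 13, -42, -45, 14, -24, 31, 52, 4] -> [52, 31, 14, 14, 13, 4, -24, -31, -42, -45] -> [-52, -31, -14, -14, -13, -4, 24, 31, 42, 45]
  probe: [23, 34, -34, -3, -3, -34, 26, -13, -23] -> [27, 38, -30, 1, 1, -30, 30, -9, -19] -> [38, 30, 27, 1, 1, -9, -19, -30, -30] -> [-38, -30, -27, -1, -1, 9, 19, 30, 30]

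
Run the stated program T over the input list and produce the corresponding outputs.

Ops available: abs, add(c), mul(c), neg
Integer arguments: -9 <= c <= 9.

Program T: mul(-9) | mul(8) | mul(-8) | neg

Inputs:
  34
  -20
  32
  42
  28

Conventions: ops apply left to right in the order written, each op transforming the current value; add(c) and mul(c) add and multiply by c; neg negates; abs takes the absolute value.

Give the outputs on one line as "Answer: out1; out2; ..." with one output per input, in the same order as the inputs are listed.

-19584; 11520; -18432; -24192; -16128

Execution, op by op:
  34 -> -306 -> -2448 -> 19584 -> -19584
  -20 -> 180 -> 1440 -> -11520 -> 11520
  32 -> -288 -> -2304 -> 18432 -> -18432
  42 -> -378 -> -3024 -> 24192 -> -24192
  28 -> -252 -> -2016 -> 16128 -> -16128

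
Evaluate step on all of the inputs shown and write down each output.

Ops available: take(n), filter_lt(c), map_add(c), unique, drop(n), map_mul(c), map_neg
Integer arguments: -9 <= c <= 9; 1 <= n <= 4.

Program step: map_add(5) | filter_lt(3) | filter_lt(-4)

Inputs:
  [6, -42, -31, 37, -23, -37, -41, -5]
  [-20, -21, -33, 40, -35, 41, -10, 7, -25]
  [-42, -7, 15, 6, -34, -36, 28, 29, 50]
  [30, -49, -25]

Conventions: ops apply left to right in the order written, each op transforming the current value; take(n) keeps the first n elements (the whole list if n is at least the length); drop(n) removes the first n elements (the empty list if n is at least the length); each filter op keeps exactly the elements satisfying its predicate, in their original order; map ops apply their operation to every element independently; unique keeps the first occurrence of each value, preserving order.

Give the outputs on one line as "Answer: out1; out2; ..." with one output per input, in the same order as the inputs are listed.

[-37, -26, -18, -32, -36]; [-15, -16, -28, -30, -5, -20]; [-37, -29, -31]; [-44, -20]

Execution, op by op:
  [6, -42, -31, 37, -23, -37, -41, -5] -> [11, -37, -26, 42, -18, -32, -36, 0] -> [-37, -26, -18, -32, -36, 0] -> [-37, -26, -18, -32, -36]
  [-20, -21, -33, 40, -35, 41, -10, 7, -25] -> [-15, -16, -28, 45, -30, 46, -5, 12, -20] -> [-15, -16, -28, -30, -5, -20] -> [-15, -16, -28, -30, -5, -20]
  [-42, -7, 15, 6, -34, -36, 28, 29, 50] -> [-37, -2, 20, 11, -29, -31, 33, 34, 55] -> [-37, -2, -29, -31] -> [-37, -29, -31]
  [30, -49, -25] -> [35, -44, -20] -> [-44, -20] -> [-44, -20]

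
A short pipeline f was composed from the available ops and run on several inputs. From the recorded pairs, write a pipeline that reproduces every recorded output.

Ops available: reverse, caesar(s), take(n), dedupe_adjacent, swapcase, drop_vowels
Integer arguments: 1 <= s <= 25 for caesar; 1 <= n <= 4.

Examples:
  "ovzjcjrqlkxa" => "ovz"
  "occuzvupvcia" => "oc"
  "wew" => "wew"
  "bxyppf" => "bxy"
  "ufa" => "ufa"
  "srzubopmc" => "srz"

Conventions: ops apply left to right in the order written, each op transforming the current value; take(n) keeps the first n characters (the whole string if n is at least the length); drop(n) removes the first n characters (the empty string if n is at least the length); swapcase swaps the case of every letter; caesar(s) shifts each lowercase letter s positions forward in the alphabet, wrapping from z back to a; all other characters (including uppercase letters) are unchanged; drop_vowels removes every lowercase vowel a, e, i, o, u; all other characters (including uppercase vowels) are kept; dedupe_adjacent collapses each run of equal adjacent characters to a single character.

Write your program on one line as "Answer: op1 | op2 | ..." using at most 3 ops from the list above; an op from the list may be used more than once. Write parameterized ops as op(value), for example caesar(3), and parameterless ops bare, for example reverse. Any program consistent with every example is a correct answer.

take(3) | dedupe_adjacent

Check, running the answer program on each example:
  "ovzjcjrqlkxa" -> "ovz" -> "ovz"
  "occuzvupvcia" -> "occ" -> "oc"
  "wew" -> "wew" -> "wew"
  "bxyppf" -> "bxy" -> "bxy"
  "ufa" -> "ufa" -> "ufa"
  "srzubopmc" -> "srz" -> "srz"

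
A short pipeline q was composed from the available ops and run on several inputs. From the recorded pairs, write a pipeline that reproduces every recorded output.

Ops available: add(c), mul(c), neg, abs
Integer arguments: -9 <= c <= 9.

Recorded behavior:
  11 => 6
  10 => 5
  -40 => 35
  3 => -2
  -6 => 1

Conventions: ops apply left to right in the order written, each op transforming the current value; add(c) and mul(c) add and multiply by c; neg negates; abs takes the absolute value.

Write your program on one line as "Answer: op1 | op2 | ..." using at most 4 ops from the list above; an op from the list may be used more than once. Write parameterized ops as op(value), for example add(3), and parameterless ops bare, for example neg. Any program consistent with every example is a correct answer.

abs | neg | add(5) | neg

Check, running the answer program on each example:
  11 -> 11 -> -11 -> -6 -> 6
  10 -> 10 -> -10 -> -5 -> 5
  -40 -> 40 -> -40 -> -35 -> 35
  3 -> 3 -> -3 -> 2 -> -2
  -6 -> 6 -> -6 -> -1 -> 1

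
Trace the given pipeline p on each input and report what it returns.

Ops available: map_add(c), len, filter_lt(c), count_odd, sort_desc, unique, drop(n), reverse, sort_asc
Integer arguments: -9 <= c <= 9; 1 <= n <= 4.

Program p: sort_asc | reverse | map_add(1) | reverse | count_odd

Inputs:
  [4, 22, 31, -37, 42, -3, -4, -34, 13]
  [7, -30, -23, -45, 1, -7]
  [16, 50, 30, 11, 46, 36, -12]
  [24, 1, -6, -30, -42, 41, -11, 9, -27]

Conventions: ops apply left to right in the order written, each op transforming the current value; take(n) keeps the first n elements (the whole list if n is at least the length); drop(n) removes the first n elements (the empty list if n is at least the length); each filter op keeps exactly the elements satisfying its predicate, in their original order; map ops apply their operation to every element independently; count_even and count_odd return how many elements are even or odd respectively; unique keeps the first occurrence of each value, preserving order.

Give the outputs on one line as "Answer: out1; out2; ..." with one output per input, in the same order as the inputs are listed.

Execution, op by op:
  [4, 22, 31, -37, 42, -3, -4, -34, 13] -> [-37, -34, -4, -3, 4, 13, 22, 31, 42] -> [42, 31, 22, 13, 4, -3, -4, -34, -37] -> [43, 32, 23, 14, 5, -2, -3, -33, -36] -> [-36, -33, -3, -2, 5, 14, 23, 32, 43] -> 5
  [7, -30, -23, -45, 1, -7] -> [-45, -30, -23, -7, 1, 7] -> [7, 1, -7, -23, -30, -45] -> [8, 2, -6, -22, -29, -44] -> [-44, -29, -22, -6, 2, 8] -> 1
  [16, 50, 30, 11, 46, 36, -12] -> [-12, 11, 16, 30, 36, 46, 50] -> [50, 46, 36, 30, 16, 11, -12] -> [51, 47, 37, 31, 17, 12, -11] -> [-11, 12, 17, 31, 37, 47, 51] -> 6
  [24, 1, -6, -30, -42, 41, -11, 9, -27] -> [-42, -30, -27, -11, -6, 1, 9, 24, 41] -> [41, 24, 9, 1, -6, -11, -27, -30, -42] -> [42, 25, 10, 2, -5, -10, -26, -29, -41] -> [-41, -29, -26, -10, -5, 2, 10, 25, 42] -> 4

5; 1; 6; 4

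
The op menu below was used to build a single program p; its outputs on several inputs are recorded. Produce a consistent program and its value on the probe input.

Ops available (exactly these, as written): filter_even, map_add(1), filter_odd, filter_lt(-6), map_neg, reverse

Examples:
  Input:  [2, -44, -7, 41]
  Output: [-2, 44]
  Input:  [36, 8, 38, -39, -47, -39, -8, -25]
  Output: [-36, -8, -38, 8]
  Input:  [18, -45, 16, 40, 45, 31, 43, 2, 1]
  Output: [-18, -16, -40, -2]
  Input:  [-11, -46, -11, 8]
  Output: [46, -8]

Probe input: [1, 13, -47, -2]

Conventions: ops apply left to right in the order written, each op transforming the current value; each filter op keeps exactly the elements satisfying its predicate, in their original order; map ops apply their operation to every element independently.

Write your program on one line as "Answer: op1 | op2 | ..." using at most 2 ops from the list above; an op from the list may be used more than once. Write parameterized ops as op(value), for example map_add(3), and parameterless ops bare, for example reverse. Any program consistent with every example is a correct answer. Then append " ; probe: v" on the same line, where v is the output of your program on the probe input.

filter_even | map_neg ; probe: [2]

Check, running the answer program on each example:
  [2, -44, -7, 41] -> [2, -44] -> [-2, 44]
  [36, 8, 38, -39, -47, -39, -8, -25] -> [36, 8, 38, -8] -> [-36, -8, -38, 8]
  [18, -45, 16, 40, 45, 31, 43, 2, 1] -> [18, 16, 40, 2] -> [-18, -16, -40, -2]
  [-11, -46, -11, 8] -> [-46, 8] -> [46, -8]
  probe: [1, 13, -47, -2] -> [-2] -> [2]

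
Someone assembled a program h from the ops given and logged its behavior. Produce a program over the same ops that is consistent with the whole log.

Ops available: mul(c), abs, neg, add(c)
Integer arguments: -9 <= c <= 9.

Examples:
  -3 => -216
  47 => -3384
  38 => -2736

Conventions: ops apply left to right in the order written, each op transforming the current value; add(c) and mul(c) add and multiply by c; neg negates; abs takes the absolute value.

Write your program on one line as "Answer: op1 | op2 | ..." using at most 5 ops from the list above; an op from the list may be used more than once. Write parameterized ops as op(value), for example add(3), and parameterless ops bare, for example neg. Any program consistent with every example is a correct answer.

mul(4) | mul(-9) | neg | abs | mul(-2)

Check, running the answer program on each example:
  -3 -> -12 -> 108 -> -108 -> 108 -> -216
  47 -> 188 -> -1692 -> 1692 -> 1692 -> -3384
  38 -> 152 -> -1368 -> 1368 -> 1368 -> -2736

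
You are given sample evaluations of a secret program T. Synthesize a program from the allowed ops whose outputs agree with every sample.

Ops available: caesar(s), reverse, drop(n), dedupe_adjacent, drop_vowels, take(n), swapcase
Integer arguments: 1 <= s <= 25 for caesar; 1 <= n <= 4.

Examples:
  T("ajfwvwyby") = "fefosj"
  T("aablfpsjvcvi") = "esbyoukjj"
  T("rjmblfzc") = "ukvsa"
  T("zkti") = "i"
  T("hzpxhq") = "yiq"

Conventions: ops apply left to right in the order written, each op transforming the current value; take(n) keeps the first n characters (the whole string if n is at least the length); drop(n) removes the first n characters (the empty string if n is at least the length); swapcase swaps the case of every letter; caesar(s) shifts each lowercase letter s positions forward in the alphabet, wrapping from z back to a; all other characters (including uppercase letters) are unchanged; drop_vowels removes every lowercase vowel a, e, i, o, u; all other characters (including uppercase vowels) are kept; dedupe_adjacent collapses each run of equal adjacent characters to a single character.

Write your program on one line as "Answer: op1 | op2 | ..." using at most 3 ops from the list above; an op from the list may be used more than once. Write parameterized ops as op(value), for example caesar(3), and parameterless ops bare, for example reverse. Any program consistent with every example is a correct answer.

reverse | drop(3) | caesar(9)

Check, running the answer program on each example:
  "ajfwvwyby" -> "ybywvwfja" -> "wvwfja" -> "fefosj"
  "aablfpsjvcvi" -> "ivcvjspflbaa" -> "vjspflbaa" -> "esbyoukjj"
  "rjmblfzc" -> "czflbmjr" -> "lbmjr" -> "ukvsa"
  "zkti" -> "itkz" -> "z" -> "i"
  "hzpxhq" -> "qhxpzh" -> "pzh" -> "yiq"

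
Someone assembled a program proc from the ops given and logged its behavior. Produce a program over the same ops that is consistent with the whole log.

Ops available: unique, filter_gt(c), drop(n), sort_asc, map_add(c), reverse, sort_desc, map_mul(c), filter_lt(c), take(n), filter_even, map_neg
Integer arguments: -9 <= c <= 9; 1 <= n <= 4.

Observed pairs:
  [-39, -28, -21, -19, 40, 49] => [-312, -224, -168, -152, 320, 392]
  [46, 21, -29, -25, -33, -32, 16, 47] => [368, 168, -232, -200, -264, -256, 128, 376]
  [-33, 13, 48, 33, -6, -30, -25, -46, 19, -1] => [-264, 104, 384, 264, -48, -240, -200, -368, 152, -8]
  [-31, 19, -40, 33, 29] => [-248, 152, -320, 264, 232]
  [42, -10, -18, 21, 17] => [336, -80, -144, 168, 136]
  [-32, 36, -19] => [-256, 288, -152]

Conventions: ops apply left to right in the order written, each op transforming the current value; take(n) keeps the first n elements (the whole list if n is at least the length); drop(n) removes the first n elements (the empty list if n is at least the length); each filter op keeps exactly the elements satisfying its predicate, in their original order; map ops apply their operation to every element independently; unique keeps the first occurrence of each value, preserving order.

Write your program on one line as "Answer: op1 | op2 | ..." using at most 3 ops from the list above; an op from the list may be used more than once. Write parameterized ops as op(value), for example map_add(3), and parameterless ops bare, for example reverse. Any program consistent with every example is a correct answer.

map_neg | map_mul(-8)

Check, running the answer program on each example:
  [-39, -28, -21, -19, 40, 49] -> [39, 28, 21, 19, -40, -49] -> [-312, -224, -168, -152, 320, 392]
  [46, 21, -29, -25, -33, -32, 16, 47] -> [-46, -21, 29, 25, 33, 32, -16, -47] -> [368, 168, -232, -200, -264, -256, 128, 376]
  [-33, 13, 48, 33, -6, -30, -25, -46, 19, -1] -> [33, -13, -48, -33, 6, 30, 25, 46, -19, 1] -> [-264, 104, 384, 264, -48, -240, -200, -368, 152, -8]
  [-31, 19, -40, 33, 29] -> [31, -19, 40, -33, -29] -> [-248, 152, -320, 264, 232]
  [42, -10, -18, 21, 17] -> [-42, 10, 18, -21, -17] -> [336, -80, -144, 168, 136]
  [-32, 36, -19] -> [32, -36, 19] -> [-256, 288, -152]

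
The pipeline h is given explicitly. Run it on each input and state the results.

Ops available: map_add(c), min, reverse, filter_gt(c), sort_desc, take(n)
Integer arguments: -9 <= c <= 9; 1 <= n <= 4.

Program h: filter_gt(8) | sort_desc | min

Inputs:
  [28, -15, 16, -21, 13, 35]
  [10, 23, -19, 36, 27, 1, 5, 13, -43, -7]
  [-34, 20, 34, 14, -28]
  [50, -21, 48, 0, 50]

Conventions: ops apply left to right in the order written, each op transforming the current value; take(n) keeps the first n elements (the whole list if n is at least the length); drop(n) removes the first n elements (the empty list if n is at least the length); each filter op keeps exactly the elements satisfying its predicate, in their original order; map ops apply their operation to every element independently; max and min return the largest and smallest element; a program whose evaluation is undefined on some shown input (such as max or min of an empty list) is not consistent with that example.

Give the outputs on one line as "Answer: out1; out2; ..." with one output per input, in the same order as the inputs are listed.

13; 10; 14; 48

Execution, op by op:
  [28, -15, 16, -21, 13, 35] -> [28, 16, 13, 35] -> [35, 28, 16, 13] -> 13
  [10, 23, -19, 36, 27, 1, 5, 13, -43, -7] -> [10, 23, 36, 27, 13] -> [36, 27, 23, 13, 10] -> 10
  [-34, 20, 34, 14, -28] -> [20, 34, 14] -> [34, 20, 14] -> 14
  [50, -21, 48, 0, 50] -> [50, 48, 50] -> [50, 50, 48] -> 48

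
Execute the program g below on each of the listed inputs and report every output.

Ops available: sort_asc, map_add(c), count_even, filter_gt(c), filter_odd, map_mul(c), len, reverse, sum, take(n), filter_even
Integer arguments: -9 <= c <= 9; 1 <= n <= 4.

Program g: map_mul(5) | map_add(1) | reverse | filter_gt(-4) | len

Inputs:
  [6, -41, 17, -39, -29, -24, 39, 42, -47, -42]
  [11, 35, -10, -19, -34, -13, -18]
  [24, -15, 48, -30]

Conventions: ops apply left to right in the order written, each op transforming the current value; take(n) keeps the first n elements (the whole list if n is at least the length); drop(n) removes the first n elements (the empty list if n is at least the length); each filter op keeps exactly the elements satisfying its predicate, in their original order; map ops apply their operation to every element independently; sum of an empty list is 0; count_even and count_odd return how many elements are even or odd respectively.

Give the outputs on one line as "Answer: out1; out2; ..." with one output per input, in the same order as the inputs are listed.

Execution, op by op:
  [6, -41, 17, -39, -29, -24, 39, 42, -47, -42] -> [30, -205, 85, -195, -145, -120, 195, 210, -235, -210] -> [31, -204, 86, -194, -144, -119, 196, 211, -234, -209] -> [-209, -234, 211, 196, -119, -144, -194, 86, -204, 31] -> [211, 196, 86, 31] -> 4
  [11, 35, -10, -19, -34, -13, -18] -> [55, 175, -50, -95, -170, -65, -90] -> [56, 176, -49, -94, -169, -64, -89] -> [-89, -64, -169, -94, -49, 176, 56] -> [176, 56] -> 2
  [24, -15, 48, -30] -> [120, -75, 240, -150] -> [121, -74, 241, -149] -> [-149, 241, -74, 121] -> [241, 121] -> 2

4; 2; 2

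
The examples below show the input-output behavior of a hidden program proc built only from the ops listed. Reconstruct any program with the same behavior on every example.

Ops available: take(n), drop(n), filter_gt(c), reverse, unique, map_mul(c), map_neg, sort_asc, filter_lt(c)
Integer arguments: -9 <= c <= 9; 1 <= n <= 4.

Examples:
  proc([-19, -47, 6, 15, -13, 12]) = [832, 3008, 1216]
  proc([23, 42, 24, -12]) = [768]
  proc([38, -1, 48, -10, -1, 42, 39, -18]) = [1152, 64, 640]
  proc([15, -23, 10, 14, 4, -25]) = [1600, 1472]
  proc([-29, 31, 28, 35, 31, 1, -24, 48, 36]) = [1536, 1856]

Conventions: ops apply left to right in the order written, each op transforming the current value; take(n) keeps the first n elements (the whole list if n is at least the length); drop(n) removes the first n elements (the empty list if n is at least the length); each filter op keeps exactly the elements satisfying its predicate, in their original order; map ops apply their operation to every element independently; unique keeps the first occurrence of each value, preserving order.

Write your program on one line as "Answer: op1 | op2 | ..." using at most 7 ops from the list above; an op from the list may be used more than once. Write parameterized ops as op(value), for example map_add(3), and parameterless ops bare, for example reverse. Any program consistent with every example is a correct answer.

map_mul(-8) | filter_gt(6) | reverse | map_mul(-8) | take(3) | map_neg

Check, running the answer program on each example:
  [-19, -47, 6, 15, -13, 12] -> [152, 376, -48, -120, 104, -96] -> [152, 376, 104] -> [104, 376, 152] -> [-832, -3008, -1216] -> [-832, -3008, -1216] -> [832, 3008, 1216]
  [23, 42, 24, -12] -> [-184, -336, -192, 96] -> [96] -> [96] -> [-768] -> [-768] -> [768]
  [38, -1, 48, -10, -1, 42, 39, -18] -> [-304, 8, -384, 80, 8, -336, -312, 144] -> [8, 80, 8, 144] -> [144, 8, 80, 8] -> [-1152, -64, -640, -64] -> [-1152, -64, -640] -> [1152, 64, 640]
  [15, -23, 10, 14, 4, -25] -> [-120, 184, -80, -112, -32, 200] -> [184, 200] -> [200, 184] -> [-1600, -1472] -> [-1600, -1472] -> [1600, 1472]
  [-29, 31, 28, 35, 31, 1, -24, 48, 36] -> [232, -248, -224, -280, -248, -8, 192, -384, -288] -> [232, 192] -> [192, 232] -> [-1536, -1856] -> [-1536, -1856] -> [1536, 1856]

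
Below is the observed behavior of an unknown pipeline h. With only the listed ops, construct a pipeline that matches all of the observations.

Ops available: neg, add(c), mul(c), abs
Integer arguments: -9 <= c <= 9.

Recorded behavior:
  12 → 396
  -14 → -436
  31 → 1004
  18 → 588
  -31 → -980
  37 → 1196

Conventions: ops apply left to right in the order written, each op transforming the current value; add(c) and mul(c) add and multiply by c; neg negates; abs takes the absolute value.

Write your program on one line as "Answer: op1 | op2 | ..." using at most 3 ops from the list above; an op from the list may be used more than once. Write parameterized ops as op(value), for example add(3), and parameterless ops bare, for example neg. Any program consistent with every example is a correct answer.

mul(-8) | add(-3) | mul(-4)

Check, running the answer program on each example:
  12 -> -96 -> -99 -> 396
  -14 -> 112 -> 109 -> -436
  31 -> -248 -> -251 -> 1004
  18 -> -144 -> -147 -> 588
  -31 -> 248 -> 245 -> -980
  37 -> -296 -> -299 -> 1196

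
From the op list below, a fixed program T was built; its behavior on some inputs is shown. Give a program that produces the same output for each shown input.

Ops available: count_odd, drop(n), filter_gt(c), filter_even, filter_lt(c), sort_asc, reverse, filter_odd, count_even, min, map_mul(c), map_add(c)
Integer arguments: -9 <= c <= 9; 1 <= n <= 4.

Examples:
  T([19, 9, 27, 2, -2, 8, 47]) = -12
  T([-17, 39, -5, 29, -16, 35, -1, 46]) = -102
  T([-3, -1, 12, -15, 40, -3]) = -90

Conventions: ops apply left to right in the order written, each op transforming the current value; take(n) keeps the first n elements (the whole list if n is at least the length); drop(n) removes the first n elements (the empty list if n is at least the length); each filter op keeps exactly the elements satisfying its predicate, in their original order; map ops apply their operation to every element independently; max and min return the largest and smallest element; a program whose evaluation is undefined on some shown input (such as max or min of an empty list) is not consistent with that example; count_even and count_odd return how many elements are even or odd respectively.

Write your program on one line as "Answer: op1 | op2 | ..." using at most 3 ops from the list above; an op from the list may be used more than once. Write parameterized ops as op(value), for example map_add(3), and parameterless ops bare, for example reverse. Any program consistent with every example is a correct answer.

map_mul(6) | min

Check, running the answer program on each example:
  [19, 9, 27, 2, -2, 8, 47] -> [114, 54, 162, 12, -12, 48, 282] -> -12
  [-17, 39, -5, 29, -16, 35, -1, 46] -> [-102, 234, -30, 174, -96, 210, -6, 276] -> -102
  [-3, -1, 12, -15, 40, -3] -> [-18, -6, 72, -90, 240, -18] -> -90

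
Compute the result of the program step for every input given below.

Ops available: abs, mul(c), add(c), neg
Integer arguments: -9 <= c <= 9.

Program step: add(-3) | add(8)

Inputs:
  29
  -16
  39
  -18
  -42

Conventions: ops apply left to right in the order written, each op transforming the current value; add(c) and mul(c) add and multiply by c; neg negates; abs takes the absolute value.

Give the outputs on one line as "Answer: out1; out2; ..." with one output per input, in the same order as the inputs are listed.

Execution, op by op:
  29 -> 26 -> 34
  -16 -> -19 -> -11
  39 -> 36 -> 44
  -18 -> -21 -> -13
  -42 -> -45 -> -37

34; -11; 44; -13; -37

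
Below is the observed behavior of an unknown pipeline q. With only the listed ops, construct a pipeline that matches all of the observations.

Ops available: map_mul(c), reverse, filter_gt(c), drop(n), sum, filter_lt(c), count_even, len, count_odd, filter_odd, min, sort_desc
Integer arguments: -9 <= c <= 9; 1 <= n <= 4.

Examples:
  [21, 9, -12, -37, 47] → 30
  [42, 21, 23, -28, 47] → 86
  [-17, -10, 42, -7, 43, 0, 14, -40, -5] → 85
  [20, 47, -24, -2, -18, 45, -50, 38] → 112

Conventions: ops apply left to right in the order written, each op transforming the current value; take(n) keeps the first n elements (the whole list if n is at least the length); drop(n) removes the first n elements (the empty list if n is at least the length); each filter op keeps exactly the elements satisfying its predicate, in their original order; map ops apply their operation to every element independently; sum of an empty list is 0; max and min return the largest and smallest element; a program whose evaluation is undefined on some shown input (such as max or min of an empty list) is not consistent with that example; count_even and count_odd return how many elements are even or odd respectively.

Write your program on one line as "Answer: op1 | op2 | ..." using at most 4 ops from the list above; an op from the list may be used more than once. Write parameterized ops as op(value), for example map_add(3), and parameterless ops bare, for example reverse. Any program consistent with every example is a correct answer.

reverse | filter_gt(1) | drop(1) | sum

Check, running the answer program on each example:
  [21, 9, -12, -37, 47] -> [47, -37, -12, 9, 21] -> [47, 9, 21] -> [9, 21] -> 30
  [42, 21, 23, -28, 47] -> [47, -28, 23, 21, 42] -> [47, 23, 21, 42] -> [23, 21, 42] -> 86
  [-17, -10, 42, -7, 43, 0, 14, -40, -5] -> [-5, -40, 14, 0, 43, -7, 42, -10, -17] -> [14, 43, 42] -> [43, 42] -> 85
  [20, 47, -24, -2, -18, 45, -50, 38] -> [38, -50, 45, -18, -2, -24, 47, 20] -> [38, 45, 47, 20] -> [45, 47, 20] -> 112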